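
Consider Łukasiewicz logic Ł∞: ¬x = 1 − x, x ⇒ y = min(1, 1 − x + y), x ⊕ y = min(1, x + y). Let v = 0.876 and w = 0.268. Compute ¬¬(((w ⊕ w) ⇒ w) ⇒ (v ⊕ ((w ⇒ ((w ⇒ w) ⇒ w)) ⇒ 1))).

w ⊕ w = min(1, 0.268 + 0.268) = min(1, 0.536) = 0.536
(w ⊕ w) ⇒ w = min(1, 1 − 0.536 + 0.268) = min(1, 0.732) = 0.732
w ⇒ w = min(1, 1 − 0.268 + 0.268) = min(1, 1.000) = 1.000
(w ⇒ w) ⇒ w = min(1, 1 − 1.000 + 0.268) = min(1, 0.268) = 0.268
w ⇒ ((w ⇒ w) ⇒ w) = min(1, 1 − 0.268 + 0.268) = min(1, 1.000) = 1.000
(w ⇒ ((w ⇒ w) ⇒ w)) ⇒ 1 = min(1, 1 − 1.000 + 1.000) = min(1, 1.000) = 1.000
v ⊕ ((w ⇒ ((w ⇒ w) ⇒ w)) ⇒ 1) = min(1, 0.876 + 1.000) = min(1, 1.876) = 1.000
((w ⊕ w) ⇒ w) ⇒ (v ⊕ ((w ⇒ ((w ⇒ w) ⇒ w)) ⇒ 1)) = min(1, 1 − 0.732 + 1.000) = min(1, 1.268) = 1.000
¬(((w ⊕ w) ⇒ w) ⇒ (v ⊕ ((w ⇒ ((w ⇒ w) ⇒ w)) ⇒ 1))) = 1 − 1.000 = 0.000
¬¬(((w ⊕ w) ⇒ w) ⇒ (v ⊕ ((w ⇒ ((w ⇒ w) ⇒ w)) ⇒ 1))) = 1 − 0.000 = 1.000

1.000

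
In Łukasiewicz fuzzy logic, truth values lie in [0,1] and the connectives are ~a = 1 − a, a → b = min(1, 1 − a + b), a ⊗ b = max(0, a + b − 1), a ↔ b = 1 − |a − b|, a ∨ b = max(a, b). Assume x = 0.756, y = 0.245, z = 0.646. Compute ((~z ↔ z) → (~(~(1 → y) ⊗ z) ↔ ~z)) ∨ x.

1.000

~z = 1 − 0.646 = 0.354
~z ↔ z = 1 − |0.354 − 0.646| = 1 − 0.292 = 0.708
1 → y = min(1, 1 − 1.000 + 0.245) = min(1, 0.245) = 0.245
~(1 → y) = 1 − 0.245 = 0.755
~(1 → y) ⊗ z = max(0, 0.755 + 0.646 − 1) = max(0, 0.401) = 0.401
~(~(1 → y) ⊗ z) = 1 − 0.401 = 0.599
~(~(1 → y) ⊗ z) ↔ ~z = 1 − |0.599 − 0.354| = 1 − 0.245 = 0.755
(~z ↔ z) → (~(~(1 → y) ⊗ z) ↔ ~z) = min(1, 1 − 0.708 + 0.755) = min(1, 1.047) = 1.000
((~z ↔ z) → (~(~(1 → y) ⊗ z) ↔ ~z)) ∨ x = max(1.000, 0.756) = 1.000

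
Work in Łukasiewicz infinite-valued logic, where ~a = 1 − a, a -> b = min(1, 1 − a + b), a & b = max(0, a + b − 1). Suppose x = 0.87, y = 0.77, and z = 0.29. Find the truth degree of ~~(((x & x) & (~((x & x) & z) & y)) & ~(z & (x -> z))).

0.48

x & x = max(0, 0.87 + 0.87 − 1) = max(0, 0.74) = 0.74
(x & x) & z = max(0, 0.74 + 0.29 − 1) = max(0, 0.03) = 0.03
~((x & x) & z) = 1 − 0.03 = 0.97
~((x & x) & z) & y = max(0, 0.97 + 0.77 − 1) = max(0, 0.74) = 0.74
(x & x) & (~((x & x) & z) & y) = max(0, 0.74 + 0.74 − 1) = max(0, 0.48) = 0.48
x -> z = min(1, 1 − 0.87 + 0.29) = min(1, 0.42) = 0.42
z & (x -> z) = max(0, 0.29 + 0.42 − 1) = max(0, -0.29) = 0.00
~(z & (x -> z)) = 1 − 0.00 = 1.00
((x & x) & (~((x & x) & z) & y)) & ~(z & (x -> z)) = max(0, 0.48 + 1.00 − 1) = max(0, 0.48) = 0.48
~(((x & x) & (~((x & x) & z) & y)) & ~(z & (x -> z))) = 1 − 0.48 = 0.52
~~(((x & x) & (~((x & x) & z) & y)) & ~(z & (x -> z))) = 1 − 0.52 = 0.48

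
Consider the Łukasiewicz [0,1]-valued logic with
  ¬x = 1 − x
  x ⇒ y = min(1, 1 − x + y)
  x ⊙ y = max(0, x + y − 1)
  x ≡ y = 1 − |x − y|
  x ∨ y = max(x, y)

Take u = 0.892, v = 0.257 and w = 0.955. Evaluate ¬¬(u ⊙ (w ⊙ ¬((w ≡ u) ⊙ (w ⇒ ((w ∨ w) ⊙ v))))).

0.653

w ≡ u = 1 − |0.955 − 0.892| = 1 − 0.063 = 0.937
w ∨ w = max(0.955, 0.955) = 0.955
(w ∨ w) ⊙ v = max(0, 0.955 + 0.257 − 1) = max(0, 0.212) = 0.212
w ⇒ ((w ∨ w) ⊙ v) = min(1, 1 − 0.955 + 0.212) = min(1, 0.257) = 0.257
(w ≡ u) ⊙ (w ⇒ ((w ∨ w) ⊙ v)) = max(0, 0.937 + 0.257 − 1) = max(0, 0.194) = 0.194
¬((w ≡ u) ⊙ (w ⇒ ((w ∨ w) ⊙ v))) = 1 − 0.194 = 0.806
w ⊙ ¬((w ≡ u) ⊙ (w ⇒ ((w ∨ w) ⊙ v))) = max(0, 0.955 + 0.806 − 1) = max(0, 0.761) = 0.761
u ⊙ (w ⊙ ¬((w ≡ u) ⊙ (w ⇒ ((w ∨ w) ⊙ v)))) = max(0, 0.892 + 0.761 − 1) = max(0, 0.653) = 0.653
¬(u ⊙ (w ⊙ ¬((w ≡ u) ⊙ (w ⇒ ((w ∨ w) ⊙ v))))) = 1 − 0.653 = 0.347
¬¬(u ⊙ (w ⊙ ¬((w ≡ u) ⊙ (w ⇒ ((w ∨ w) ⊙ v))))) = 1 − 0.347 = 0.653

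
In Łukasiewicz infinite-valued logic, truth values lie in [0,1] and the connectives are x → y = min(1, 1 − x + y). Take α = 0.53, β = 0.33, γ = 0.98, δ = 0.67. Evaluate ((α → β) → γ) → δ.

0.67

α → β = min(1, 1 − 0.53 + 0.33) = min(1, 0.80) = 0.80
(α → β) → γ = min(1, 1 − 0.80 + 0.98) = min(1, 1.18) = 1.00
((α → β) → γ) → δ = min(1, 1 − 1.00 + 0.67) = min(1, 0.67) = 0.67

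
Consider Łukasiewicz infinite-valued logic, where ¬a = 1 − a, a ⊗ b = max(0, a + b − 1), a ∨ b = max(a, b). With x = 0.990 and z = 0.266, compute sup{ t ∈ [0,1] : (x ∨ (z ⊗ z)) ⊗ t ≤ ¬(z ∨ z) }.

z ⊗ z = max(0, 0.266 + 0.266 − 1) = max(0, -0.468) = 0.000
x ∨ (z ⊗ z) = max(0.990, 0.000) = 0.990
So the left factor is x ∨ (z ⊗ z) = 0.990.
z ∨ z = max(0.266, 0.266) = 0.266
¬(z ∨ z) = 1 − 0.266 = 0.734
So the right-hand bound is ¬(z ∨ z) = 0.734.
The residuum of the Łukasiewicz t-norm gives the supremum: min(1, 1 − 0.990 + 0.734).
1 − 0.990 + 0.734 = 0.744, so t = min(1, 0.744) = 0.744.
Check: 0.990 ⊗ 0.744 = max(0, 0.734) = 0.734 ≤ 0.734.

0.744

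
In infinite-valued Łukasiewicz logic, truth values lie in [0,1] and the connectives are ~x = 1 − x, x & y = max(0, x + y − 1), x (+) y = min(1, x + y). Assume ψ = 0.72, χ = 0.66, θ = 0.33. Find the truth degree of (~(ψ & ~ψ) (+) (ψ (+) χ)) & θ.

0.33

~ψ = 1 − 0.72 = 0.28
ψ & ~ψ = max(0, 0.72 + 0.28 − 1) = max(0, 0.00) = 0.00
~(ψ & ~ψ) = 1 − 0.00 = 1.00
ψ (+) χ = min(1, 0.72 + 0.66) = min(1, 1.38) = 1.00
~(ψ & ~ψ) (+) (ψ (+) χ) = min(1, 1.00 + 1.00) = min(1, 2.00) = 1.00
(~(ψ & ~ψ) (+) (ψ (+) χ)) & θ = max(0, 1.00 + 0.33 − 1) = max(0, 0.33) = 0.33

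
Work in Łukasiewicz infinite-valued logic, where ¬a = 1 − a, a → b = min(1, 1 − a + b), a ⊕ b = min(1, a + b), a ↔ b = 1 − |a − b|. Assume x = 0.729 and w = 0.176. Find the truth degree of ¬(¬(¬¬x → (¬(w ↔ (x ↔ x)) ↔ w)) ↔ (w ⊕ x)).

0.528

¬x = 1 − 0.729 = 0.271
¬¬x = 1 − 0.271 = 0.729
x ↔ x = 1 − |0.729 − 0.729| = 1 − 0.000 = 1.000
w ↔ (x ↔ x) = 1 − |0.176 − 1.000| = 1 − 0.824 = 0.176
¬(w ↔ (x ↔ x)) = 1 − 0.176 = 0.824
¬(w ↔ (x ↔ x)) ↔ w = 1 − |0.824 − 0.176| = 1 − 0.648 = 0.352
¬¬x → (¬(w ↔ (x ↔ x)) ↔ w) = min(1, 1 − 0.729 + 0.352) = min(1, 0.623) = 0.623
¬(¬¬x → (¬(w ↔ (x ↔ x)) ↔ w)) = 1 − 0.623 = 0.377
w ⊕ x = min(1, 0.176 + 0.729) = min(1, 0.905) = 0.905
¬(¬¬x → (¬(w ↔ (x ↔ x)) ↔ w)) ↔ (w ⊕ x) = 1 − |0.377 − 0.905| = 1 − 0.528 = 0.472
¬(¬(¬¬x → (¬(w ↔ (x ↔ x)) ↔ w)) ↔ (w ⊕ x)) = 1 − 0.472 = 0.528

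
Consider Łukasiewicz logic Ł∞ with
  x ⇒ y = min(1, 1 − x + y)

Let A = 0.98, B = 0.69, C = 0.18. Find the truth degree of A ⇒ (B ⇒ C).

0.51

B ⇒ C = min(1, 1 − 0.69 + 0.18) = min(1, 0.49) = 0.49
A ⇒ (B ⇒ C) = min(1, 1 − 0.98 + 0.49) = min(1, 0.51) = 0.51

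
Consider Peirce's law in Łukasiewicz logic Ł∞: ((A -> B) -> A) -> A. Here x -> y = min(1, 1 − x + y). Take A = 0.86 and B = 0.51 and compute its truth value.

0.86

A -> B = min(1, 1 − 0.86 + 0.51) = min(1, 0.65) = 0.65
(A -> B) -> A = min(1, 1 − 0.65 + 0.86) = min(1, 1.21) = 1.00
((A -> B) -> A) -> A = min(1, 1 − 1.00 + 0.86) = min(1, 0.86) = 0.86
(The value 0.86 < 1 shows this instance is not satisfied; not a Ł∞-tautology in general.)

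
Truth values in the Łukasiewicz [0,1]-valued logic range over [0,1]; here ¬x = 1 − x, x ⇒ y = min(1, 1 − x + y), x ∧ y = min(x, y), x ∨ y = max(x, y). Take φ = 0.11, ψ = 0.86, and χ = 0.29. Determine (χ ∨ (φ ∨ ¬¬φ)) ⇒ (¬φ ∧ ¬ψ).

0.85

¬φ = 1 − 0.11 = 0.89
¬¬φ = 1 − 0.89 = 0.11
φ ∨ ¬¬φ = max(0.11, 0.11) = 0.11
χ ∨ (φ ∨ ¬¬φ) = max(0.29, 0.11) = 0.29
¬ψ = 1 − 0.86 = 0.14
¬φ ∧ ¬ψ = min(0.89, 0.14) = 0.14
(χ ∨ (φ ∨ ¬¬φ)) ⇒ (¬φ ∧ ¬ψ) = min(1, 1 − 0.29 + 0.14) = min(1, 0.85) = 0.85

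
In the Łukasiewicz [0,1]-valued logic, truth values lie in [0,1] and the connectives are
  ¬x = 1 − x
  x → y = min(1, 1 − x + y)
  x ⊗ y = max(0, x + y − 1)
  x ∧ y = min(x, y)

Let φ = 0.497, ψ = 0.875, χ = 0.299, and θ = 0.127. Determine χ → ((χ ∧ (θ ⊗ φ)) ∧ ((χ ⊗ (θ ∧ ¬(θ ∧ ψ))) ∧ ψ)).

0.701

θ ⊗ φ = max(0, 0.127 + 0.497 − 1) = max(0, -0.376) = 0.000
χ ∧ (θ ⊗ φ) = min(0.299, 0.000) = 0.000
θ ∧ ψ = min(0.127, 0.875) = 0.127
¬(θ ∧ ψ) = 1 − 0.127 = 0.873
θ ∧ ¬(θ ∧ ψ) = min(0.127, 0.873) = 0.127
χ ⊗ (θ ∧ ¬(θ ∧ ψ)) = max(0, 0.299 + 0.127 − 1) = max(0, -0.574) = 0.000
(χ ⊗ (θ ∧ ¬(θ ∧ ψ))) ∧ ψ = min(0.000, 0.875) = 0.000
(χ ∧ (θ ⊗ φ)) ∧ ((χ ⊗ (θ ∧ ¬(θ ∧ ψ))) ∧ ψ) = min(0.000, 0.000) = 0.000
χ → ((χ ∧ (θ ⊗ φ)) ∧ ((χ ⊗ (θ ∧ ¬(θ ∧ ψ))) ∧ ψ)) = min(1, 1 − 0.299 + 0.000) = min(1, 0.701) = 0.701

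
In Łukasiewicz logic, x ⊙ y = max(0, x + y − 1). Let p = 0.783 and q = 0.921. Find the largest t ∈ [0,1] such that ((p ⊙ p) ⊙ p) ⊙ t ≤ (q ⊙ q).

p ⊙ p = max(0, 0.783 + 0.783 − 1) = max(0, 0.566) = 0.566
(p ⊙ p) ⊙ p = max(0, 0.566 + 0.783 − 1) = max(0, 0.349) = 0.349
So the left factor is (p ⊙ p) ⊙ p = 0.349.
q ⊙ q = max(0, 0.921 + 0.921 − 1) = max(0, 0.842) = 0.842
So the right-hand bound is q ⊙ q = 0.842.
The residuum of the Łukasiewicz t-norm gives the supremum: min(1, 1 − 0.349 + 0.842).
1 − 0.349 + 0.842 = 1.493, so t = min(1, 1.493) = 1.000.
Check: 0.349 ⊙ 1.000 = max(0, 0.349) = 0.349 ≤ 0.842.

1.000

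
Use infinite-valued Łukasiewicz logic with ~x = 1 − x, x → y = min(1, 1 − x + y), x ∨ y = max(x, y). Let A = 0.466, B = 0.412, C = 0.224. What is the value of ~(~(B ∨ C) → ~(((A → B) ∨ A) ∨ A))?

0.534

B ∨ C = max(0.412, 0.224) = 0.412
~(B ∨ C) = 1 − 0.412 = 0.588
A → B = min(1, 1 − 0.466 + 0.412) = min(1, 0.946) = 0.946
(A → B) ∨ A = max(0.946, 0.466) = 0.946
((A → B) ∨ A) ∨ A = max(0.946, 0.466) = 0.946
~(((A → B) ∨ A) ∨ A) = 1 − 0.946 = 0.054
~(B ∨ C) → ~(((A → B) ∨ A) ∨ A) = min(1, 1 − 0.588 + 0.054) = min(1, 0.466) = 0.466
~(~(B ∨ C) → ~(((A → B) ∨ A) ∨ A)) = 1 − 0.466 = 0.534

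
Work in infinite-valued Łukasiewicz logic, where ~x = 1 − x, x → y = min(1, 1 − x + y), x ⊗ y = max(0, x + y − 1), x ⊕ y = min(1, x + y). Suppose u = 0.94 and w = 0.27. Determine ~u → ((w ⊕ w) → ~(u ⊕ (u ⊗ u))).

~u = 1 − 0.94 = 0.06
w ⊕ w = min(1, 0.27 + 0.27) = min(1, 0.54) = 0.54
u ⊗ u = max(0, 0.94 + 0.94 − 1) = max(0, 0.88) = 0.88
u ⊕ (u ⊗ u) = min(1, 0.94 + 0.88) = min(1, 1.82) = 1.00
~(u ⊕ (u ⊗ u)) = 1 − 1.00 = 0.00
(w ⊕ w) → ~(u ⊕ (u ⊗ u)) = min(1, 1 − 0.54 + 0.00) = min(1, 0.46) = 0.46
~u → ((w ⊕ w) → ~(u ⊕ (u ⊗ u))) = min(1, 1 − 0.06 + 0.46) = min(1, 1.40) = 1.00

1.00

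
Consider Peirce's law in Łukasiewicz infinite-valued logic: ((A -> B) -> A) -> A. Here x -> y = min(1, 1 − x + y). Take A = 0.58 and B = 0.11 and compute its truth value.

A -> B = min(1, 1 − 0.58 + 0.11) = min(1, 0.53) = 0.53
(A -> B) -> A = min(1, 1 − 0.53 + 0.58) = min(1, 1.05) = 1.00
((A -> B) -> A) -> A = min(1, 1 − 1.00 + 0.58) = min(1, 0.58) = 0.58
(The value 0.58 < 1 shows this instance is not satisfied; not a Ł∞-tautology in general.)

0.58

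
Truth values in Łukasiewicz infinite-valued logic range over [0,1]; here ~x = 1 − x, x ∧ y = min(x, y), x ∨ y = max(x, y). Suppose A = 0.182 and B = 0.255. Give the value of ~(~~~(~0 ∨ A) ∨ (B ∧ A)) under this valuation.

~0 = 1 − 0.000 = 1.000
~0 ∨ A = max(1.000, 0.182) = 1.000
~(~0 ∨ A) = 1 − 1.000 = 0.000
~~(~0 ∨ A) = 1 − 0.000 = 1.000
~~~(~0 ∨ A) = 1 − 1.000 = 0.000
B ∧ A = min(0.255, 0.182) = 0.182
~~~(~0 ∨ A) ∨ (B ∧ A) = max(0.000, 0.182) = 0.182
~(~~~(~0 ∨ A) ∨ (B ∧ A)) = 1 − 0.182 = 0.818

0.818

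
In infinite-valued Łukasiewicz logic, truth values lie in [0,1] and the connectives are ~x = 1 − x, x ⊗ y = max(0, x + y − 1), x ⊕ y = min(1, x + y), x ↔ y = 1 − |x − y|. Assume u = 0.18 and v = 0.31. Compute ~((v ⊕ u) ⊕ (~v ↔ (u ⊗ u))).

v ⊕ u = min(1, 0.31 + 0.18) = min(1, 0.49) = 0.49
~v = 1 − 0.31 = 0.69
u ⊗ u = max(0, 0.18 + 0.18 − 1) = max(0, -0.64) = 0.00
~v ↔ (u ⊗ u) = 1 − |0.69 − 0.00| = 1 − 0.69 = 0.31
(v ⊕ u) ⊕ (~v ↔ (u ⊗ u)) = min(1, 0.49 + 0.31) = min(1, 0.80) = 0.80
~((v ⊕ u) ⊕ (~v ↔ (u ⊗ u))) = 1 − 0.80 = 0.20

0.20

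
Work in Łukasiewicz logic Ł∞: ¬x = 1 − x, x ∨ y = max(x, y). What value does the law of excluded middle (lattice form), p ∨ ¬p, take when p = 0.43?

¬p = 1 − 0.43 = 0.57
p ∨ ¬p = max(0.43, 0.57) = 0.57
(The value 0.57 < 1 shows this instance is not satisfied; not a Ł∞-tautology — its value is max(a, 1−a).)

0.57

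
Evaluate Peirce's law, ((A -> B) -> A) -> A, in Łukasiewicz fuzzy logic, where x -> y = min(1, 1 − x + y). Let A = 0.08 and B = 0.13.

A -> B = min(1, 1 − 0.08 + 0.13) = min(1, 1.05) = 1.00
(A -> B) -> A = min(1, 1 − 1.00 + 0.08) = min(1, 0.08) = 0.08
((A -> B) -> A) -> A = min(1, 1 − 0.08 + 0.08) = min(1, 1.00) = 1.00

1.00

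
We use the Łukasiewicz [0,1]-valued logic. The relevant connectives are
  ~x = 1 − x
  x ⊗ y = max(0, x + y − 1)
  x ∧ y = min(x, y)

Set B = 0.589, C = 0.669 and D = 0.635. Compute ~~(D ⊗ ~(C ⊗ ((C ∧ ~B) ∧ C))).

~B = 1 − 0.589 = 0.411
C ∧ ~B = min(0.669, 0.411) = 0.411
(C ∧ ~B) ∧ C = min(0.411, 0.669) = 0.411
C ⊗ ((C ∧ ~B) ∧ C) = max(0, 0.669 + 0.411 − 1) = max(0, 0.080) = 0.080
~(C ⊗ ((C ∧ ~B) ∧ C)) = 1 − 0.080 = 0.920
D ⊗ ~(C ⊗ ((C ∧ ~B) ∧ C)) = max(0, 0.635 + 0.920 − 1) = max(0, 0.555) = 0.555
~(D ⊗ ~(C ⊗ ((C ∧ ~B) ∧ C))) = 1 − 0.555 = 0.445
~~(D ⊗ ~(C ⊗ ((C ∧ ~B) ∧ C))) = 1 − 0.445 = 0.555

0.555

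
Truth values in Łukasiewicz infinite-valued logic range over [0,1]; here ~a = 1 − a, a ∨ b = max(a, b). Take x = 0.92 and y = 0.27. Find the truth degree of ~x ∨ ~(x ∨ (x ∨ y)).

~x = 1 − 0.92 = 0.08
x ∨ y = max(0.92, 0.27) = 0.92
x ∨ (x ∨ y) = max(0.92, 0.92) = 0.92
~(x ∨ (x ∨ y)) = 1 − 0.92 = 0.08
~x ∨ ~(x ∨ (x ∨ y)) = max(0.08, 0.08) = 0.08

0.08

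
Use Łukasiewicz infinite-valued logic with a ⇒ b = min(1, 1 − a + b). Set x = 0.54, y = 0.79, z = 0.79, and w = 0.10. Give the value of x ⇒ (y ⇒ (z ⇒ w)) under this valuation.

z ⇒ w = min(1, 1 − 0.79 + 0.10) = min(1, 0.31) = 0.31
y ⇒ (z ⇒ w) = min(1, 1 − 0.79 + 0.31) = min(1, 0.52) = 0.52
x ⇒ (y ⇒ (z ⇒ w)) = min(1, 1 − 0.54 + 0.52) = min(1, 0.98) = 0.98

0.98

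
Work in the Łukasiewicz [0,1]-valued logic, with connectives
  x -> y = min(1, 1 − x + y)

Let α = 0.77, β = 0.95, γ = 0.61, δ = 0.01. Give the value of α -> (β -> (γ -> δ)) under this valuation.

0.68

γ -> δ = min(1, 1 − 0.61 + 0.01) = min(1, 0.40) = 0.40
β -> (γ -> δ) = min(1, 1 − 0.95 + 0.40) = min(1, 0.45) = 0.45
α -> (β -> (γ -> δ)) = min(1, 1 − 0.77 + 0.45) = min(1, 0.68) = 0.68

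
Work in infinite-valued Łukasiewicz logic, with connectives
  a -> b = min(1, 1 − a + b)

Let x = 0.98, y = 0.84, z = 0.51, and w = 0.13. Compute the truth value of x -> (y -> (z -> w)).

0.80

z -> w = min(1, 1 − 0.51 + 0.13) = min(1, 0.62) = 0.62
y -> (z -> w) = min(1, 1 − 0.84 + 0.62) = min(1, 0.78) = 0.78
x -> (y -> (z -> w)) = min(1, 1 − 0.98 + 0.78) = min(1, 0.80) = 0.80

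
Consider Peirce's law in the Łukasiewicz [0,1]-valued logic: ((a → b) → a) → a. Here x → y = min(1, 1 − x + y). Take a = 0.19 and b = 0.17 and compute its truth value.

0.98

a → b = min(1, 1 − 0.19 + 0.17) = min(1, 0.98) = 0.98
(a → b) → a = min(1, 1 − 0.98 + 0.19) = min(1, 0.21) = 0.21
((a → b) → a) → a = min(1, 1 − 0.21 + 0.19) = min(1, 0.98) = 0.98
(The value 0.98 < 1 shows this instance is not satisfied; not a Ł∞-tautology in general.)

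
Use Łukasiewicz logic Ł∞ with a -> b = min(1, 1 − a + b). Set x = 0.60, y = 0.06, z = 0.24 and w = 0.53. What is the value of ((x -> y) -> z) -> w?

0.75

x -> y = min(1, 1 − 0.60 + 0.06) = min(1, 0.46) = 0.46
(x -> y) -> z = min(1, 1 − 0.46 + 0.24) = min(1, 0.78) = 0.78
((x -> y) -> z) -> w = min(1, 1 − 0.78 + 0.53) = min(1, 0.75) = 0.75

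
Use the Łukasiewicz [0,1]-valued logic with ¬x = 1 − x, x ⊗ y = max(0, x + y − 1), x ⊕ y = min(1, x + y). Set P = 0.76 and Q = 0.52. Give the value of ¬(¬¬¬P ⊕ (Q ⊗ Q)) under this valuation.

0.72

¬P = 1 − 0.76 = 0.24
¬¬P = 1 − 0.24 = 0.76
¬¬¬P = 1 − 0.76 = 0.24
Q ⊗ Q = max(0, 0.52 + 0.52 − 1) = max(0, 0.04) = 0.04
¬¬¬P ⊕ (Q ⊗ Q) = min(1, 0.24 + 0.04) = min(1, 0.28) = 0.28
¬(¬¬¬P ⊕ (Q ⊗ Q)) = 1 − 0.28 = 0.72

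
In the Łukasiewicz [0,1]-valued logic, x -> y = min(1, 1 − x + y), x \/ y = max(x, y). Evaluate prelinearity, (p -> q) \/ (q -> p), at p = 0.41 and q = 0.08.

1.00

p -> q = min(1, 1 − 0.41 + 0.08) = min(1, 0.67) = 0.67
q -> p = min(1, 1 − 0.08 + 0.41) = min(1, 1.33) = 1.00
(p -> q) \/ (q -> p) = max(0.67, 1.00) = 1.00
(As expected: a Ł∞-tautology — holds in every MV-chain.)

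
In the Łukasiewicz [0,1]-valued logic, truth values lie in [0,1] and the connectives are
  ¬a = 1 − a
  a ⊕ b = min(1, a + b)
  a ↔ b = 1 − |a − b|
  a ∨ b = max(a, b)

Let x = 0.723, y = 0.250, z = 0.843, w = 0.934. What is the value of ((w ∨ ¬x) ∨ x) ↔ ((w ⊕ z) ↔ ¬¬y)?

¬x = 1 − 0.723 = 0.277
w ∨ ¬x = max(0.934, 0.277) = 0.934
(w ∨ ¬x) ∨ x = max(0.934, 0.723) = 0.934
w ⊕ z = min(1, 0.934 + 0.843) = min(1, 1.777) = 1.000
¬y = 1 − 0.250 = 0.750
¬¬y = 1 − 0.750 = 0.250
(w ⊕ z) ↔ ¬¬y = 1 − |1.000 − 0.250| = 1 − 0.750 = 0.250
((w ∨ ¬x) ∨ x) ↔ ((w ⊕ z) ↔ ¬¬y) = 1 − |0.934 − 0.250| = 1 − 0.684 = 0.316

0.316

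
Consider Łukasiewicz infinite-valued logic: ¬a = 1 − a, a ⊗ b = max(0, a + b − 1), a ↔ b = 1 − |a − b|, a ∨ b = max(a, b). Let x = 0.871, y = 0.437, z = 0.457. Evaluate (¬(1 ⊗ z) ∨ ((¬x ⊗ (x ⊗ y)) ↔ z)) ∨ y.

0.543

1 ⊗ z = max(0, 1.000 + 0.457 − 1) = max(0, 0.457) = 0.457
¬(1 ⊗ z) = 1 − 0.457 = 0.543
¬x = 1 − 0.871 = 0.129
x ⊗ y = max(0, 0.871 + 0.437 − 1) = max(0, 0.308) = 0.308
¬x ⊗ (x ⊗ y) = max(0, 0.129 + 0.308 − 1) = max(0, -0.563) = 0.000
(¬x ⊗ (x ⊗ y)) ↔ z = 1 − |0.000 − 0.457| = 1 − 0.457 = 0.543
¬(1 ⊗ z) ∨ ((¬x ⊗ (x ⊗ y)) ↔ z) = max(0.543, 0.543) = 0.543
(¬(1 ⊗ z) ∨ ((¬x ⊗ (x ⊗ y)) ↔ z)) ∨ y = max(0.543, 0.437) = 0.543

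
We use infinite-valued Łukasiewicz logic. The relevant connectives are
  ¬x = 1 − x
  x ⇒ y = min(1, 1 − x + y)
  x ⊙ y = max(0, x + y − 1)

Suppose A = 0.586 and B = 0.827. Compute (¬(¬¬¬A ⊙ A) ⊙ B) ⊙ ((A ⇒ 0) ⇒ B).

¬A = 1 − 0.586 = 0.414
¬¬A = 1 − 0.414 = 0.586
¬¬¬A = 1 − 0.586 = 0.414
¬¬¬A ⊙ A = max(0, 0.414 + 0.586 − 1) = max(0, 0.000) = 0.000
¬(¬¬¬A ⊙ A) = 1 − 0.000 = 1.000
¬(¬¬¬A ⊙ A) ⊙ B = max(0, 1.000 + 0.827 − 1) = max(0, 0.827) = 0.827
A ⇒ 0 = min(1, 1 − 0.586 + 0.000) = min(1, 0.414) = 0.414
(A ⇒ 0) ⇒ B = min(1, 1 − 0.414 + 0.827) = min(1, 1.413) = 1.000
(¬(¬¬¬A ⊙ A) ⊙ B) ⊙ ((A ⇒ 0) ⇒ B) = max(0, 0.827 + 1.000 − 1) = max(0, 0.827) = 0.827

0.827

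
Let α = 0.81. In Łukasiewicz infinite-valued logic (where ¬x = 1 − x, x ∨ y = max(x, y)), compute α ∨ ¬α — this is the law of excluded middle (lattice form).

0.81

¬α = 1 − 0.81 = 0.19
α ∨ ¬α = max(0.81, 0.19) = 0.81
(The value 0.81 < 1 shows this instance is not satisfied; not a Ł∞-tautology — its value is max(a, 1−a).)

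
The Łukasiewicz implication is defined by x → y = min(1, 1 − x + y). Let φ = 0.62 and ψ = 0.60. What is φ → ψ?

φ → ψ = min(1, 1 − 0.62 + 0.60) = min(1, 0.98) = 0.98
For comparison, the Gödel implication (1 if x ≤ y else y) would give 0.60.

0.98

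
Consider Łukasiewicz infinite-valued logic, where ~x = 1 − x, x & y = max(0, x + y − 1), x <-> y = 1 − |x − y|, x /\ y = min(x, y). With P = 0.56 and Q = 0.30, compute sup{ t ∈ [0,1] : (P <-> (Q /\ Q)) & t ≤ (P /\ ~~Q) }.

Q /\ Q = min(0.30, 0.30) = 0.30
P <-> (Q /\ Q) = 1 − |0.56 − 0.30| = 1 − 0.26 = 0.74
So the left factor is P <-> (Q /\ Q) = 0.74.
~Q = 1 − 0.30 = 0.70
~~Q = 1 − 0.70 = 0.30
P /\ ~~Q = min(0.56, 0.30) = 0.30
So the right-hand bound is P /\ ~~Q = 0.30.
The residuum of the Łukasiewicz t-norm gives the supremum: min(1, 1 − 0.74 + 0.30).
1 − 0.74 + 0.30 = 0.56, so t = min(1, 0.56) = 0.56.
Check: 0.74 & 0.56 = max(0, 0.30) = 0.30 ≤ 0.30.

0.56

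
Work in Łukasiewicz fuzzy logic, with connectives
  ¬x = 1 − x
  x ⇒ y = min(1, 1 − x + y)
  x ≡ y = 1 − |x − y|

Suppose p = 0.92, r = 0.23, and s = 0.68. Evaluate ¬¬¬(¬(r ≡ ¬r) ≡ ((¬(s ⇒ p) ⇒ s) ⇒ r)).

¬r = 1 − 0.23 = 0.77
r ≡ ¬r = 1 − |0.23 − 0.77| = 1 − 0.54 = 0.46
¬(r ≡ ¬r) = 1 − 0.46 = 0.54
s ⇒ p = min(1, 1 − 0.68 + 0.92) = min(1, 1.24) = 1.00
¬(s ⇒ p) = 1 − 1.00 = 0.00
¬(s ⇒ p) ⇒ s = min(1, 1 − 0.00 + 0.68) = min(1, 1.68) = 1.00
(¬(s ⇒ p) ⇒ s) ⇒ r = min(1, 1 − 1.00 + 0.23) = min(1, 0.23) = 0.23
¬(r ≡ ¬r) ≡ ((¬(s ⇒ p) ⇒ s) ⇒ r) = 1 − |0.54 − 0.23| = 1 − 0.31 = 0.69
¬(¬(r ≡ ¬r) ≡ ((¬(s ⇒ p) ⇒ s) ⇒ r)) = 1 − 0.69 = 0.31
¬¬(¬(r ≡ ¬r) ≡ ((¬(s ⇒ p) ⇒ s) ⇒ r)) = 1 − 0.31 = 0.69
¬¬¬(¬(r ≡ ¬r) ≡ ((¬(s ⇒ p) ⇒ s) ⇒ r)) = 1 − 0.69 = 0.31

0.31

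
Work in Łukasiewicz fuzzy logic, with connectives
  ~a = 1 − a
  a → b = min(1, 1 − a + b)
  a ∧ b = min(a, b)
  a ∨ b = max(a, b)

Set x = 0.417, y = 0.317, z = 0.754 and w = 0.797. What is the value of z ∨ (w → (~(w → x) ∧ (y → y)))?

0.754

w → x = min(1, 1 − 0.797 + 0.417) = min(1, 0.620) = 0.620
~(w → x) = 1 − 0.620 = 0.380
y → y = min(1, 1 − 0.317 + 0.317) = min(1, 1.000) = 1.000
~(w → x) ∧ (y → y) = min(0.380, 1.000) = 0.380
w → (~(w → x) ∧ (y → y)) = min(1, 1 − 0.797 + 0.380) = min(1, 0.583) = 0.583
z ∨ (w → (~(w → x) ∧ (y → y))) = max(0.754, 0.583) = 0.754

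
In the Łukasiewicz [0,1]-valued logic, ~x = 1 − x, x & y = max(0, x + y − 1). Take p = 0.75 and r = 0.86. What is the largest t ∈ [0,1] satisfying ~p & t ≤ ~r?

0.89

~p = 1 − 0.75 = 0.25
So the left factor is ~p = 0.25.
~r = 1 − 0.86 = 0.14
So the right-hand bound is ~r = 0.14.
The residuum of the Łukasiewicz t-norm gives the supremum: min(1, 1 − 0.25 + 0.14).
1 − 0.25 + 0.14 = 0.89, so t = min(1, 0.89) = 0.89.
Check: 0.25 & 0.89 = max(0, 0.14) = 0.14 ≤ 0.14.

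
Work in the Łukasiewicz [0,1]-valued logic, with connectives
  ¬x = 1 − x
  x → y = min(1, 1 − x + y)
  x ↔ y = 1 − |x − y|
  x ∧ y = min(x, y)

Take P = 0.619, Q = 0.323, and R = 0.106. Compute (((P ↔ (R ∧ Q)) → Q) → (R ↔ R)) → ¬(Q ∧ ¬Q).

0.677

R ∧ Q = min(0.106, 0.323) = 0.106
P ↔ (R ∧ Q) = 1 − |0.619 − 0.106| = 1 − 0.513 = 0.487
(P ↔ (R ∧ Q)) → Q = min(1, 1 − 0.487 + 0.323) = min(1, 0.836) = 0.836
R ↔ R = 1 − |0.106 − 0.106| = 1 − 0.000 = 1.000
((P ↔ (R ∧ Q)) → Q) → (R ↔ R) = min(1, 1 − 0.836 + 1.000) = min(1, 1.164) = 1.000
¬Q = 1 − 0.323 = 0.677
Q ∧ ¬Q = min(0.323, 0.677) = 0.323
¬(Q ∧ ¬Q) = 1 − 0.323 = 0.677
(((P ↔ (R ∧ Q)) → Q) → (R ↔ R)) → ¬(Q ∧ ¬Q) = min(1, 1 − 1.000 + 0.677) = min(1, 0.677) = 0.677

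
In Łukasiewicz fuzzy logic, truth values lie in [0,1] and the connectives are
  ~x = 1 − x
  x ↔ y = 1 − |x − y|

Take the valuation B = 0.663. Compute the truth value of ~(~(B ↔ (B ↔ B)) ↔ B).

B ↔ B = 1 − |0.663 − 0.663| = 1 − 0.000 = 1.000
B ↔ (B ↔ B) = 1 − |0.663 − 1.000| = 1 − 0.337 = 0.663
~(B ↔ (B ↔ B)) = 1 − 0.663 = 0.337
~(B ↔ (B ↔ B)) ↔ B = 1 − |0.337 − 0.663| = 1 − 0.326 = 0.674
~(~(B ↔ (B ↔ B)) ↔ B) = 1 − 0.674 = 0.326

0.326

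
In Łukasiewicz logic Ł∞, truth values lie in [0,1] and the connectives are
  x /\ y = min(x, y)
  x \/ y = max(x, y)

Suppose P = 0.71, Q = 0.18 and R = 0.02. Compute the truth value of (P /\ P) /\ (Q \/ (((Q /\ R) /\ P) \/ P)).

0.71

P /\ P = min(0.71, 0.71) = 0.71
Q /\ R = min(0.18, 0.02) = 0.02
(Q /\ R) /\ P = min(0.02, 0.71) = 0.02
((Q /\ R) /\ P) \/ P = max(0.02, 0.71) = 0.71
Q \/ (((Q /\ R) /\ P) \/ P) = max(0.18, 0.71) = 0.71
(P /\ P) /\ (Q \/ (((Q /\ R) /\ P) \/ P)) = min(0.71, 0.71) = 0.71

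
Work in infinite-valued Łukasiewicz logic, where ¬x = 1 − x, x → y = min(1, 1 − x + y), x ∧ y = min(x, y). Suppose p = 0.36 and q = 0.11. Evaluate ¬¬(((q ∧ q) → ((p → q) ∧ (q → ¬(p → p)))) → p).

0.36

q ∧ q = min(0.11, 0.11) = 0.11
p → q = min(1, 1 − 0.36 + 0.11) = min(1, 0.75) = 0.75
p → p = min(1, 1 − 0.36 + 0.36) = min(1, 1.00) = 1.00
¬(p → p) = 1 − 1.00 = 0.00
q → ¬(p → p) = min(1, 1 − 0.11 + 0.00) = min(1, 0.89) = 0.89
(p → q) ∧ (q → ¬(p → p)) = min(0.75, 0.89) = 0.75
(q ∧ q) → ((p → q) ∧ (q → ¬(p → p))) = min(1, 1 − 0.11 + 0.75) = min(1, 1.64) = 1.00
((q ∧ q) → ((p → q) ∧ (q → ¬(p → p)))) → p = min(1, 1 − 1.00 + 0.36) = min(1, 0.36) = 0.36
¬(((q ∧ q) → ((p → q) ∧ (q → ¬(p → p)))) → p) = 1 − 0.36 = 0.64
¬¬(((q ∧ q) → ((p → q) ∧ (q → ¬(p → p)))) → p) = 1 − 0.64 = 0.36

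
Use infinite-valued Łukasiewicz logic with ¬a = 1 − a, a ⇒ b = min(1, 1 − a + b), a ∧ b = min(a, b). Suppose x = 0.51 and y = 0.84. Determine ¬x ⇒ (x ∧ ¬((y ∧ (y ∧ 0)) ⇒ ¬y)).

0.51

¬x = 1 − 0.51 = 0.49
y ∧ 0 = min(0.84, 0.00) = 0.00
y ∧ (y ∧ 0) = min(0.84, 0.00) = 0.00
¬y = 1 − 0.84 = 0.16
(y ∧ (y ∧ 0)) ⇒ ¬y = min(1, 1 − 0.00 + 0.16) = min(1, 1.16) = 1.00
¬((y ∧ (y ∧ 0)) ⇒ ¬y) = 1 − 1.00 = 0.00
x ∧ ¬((y ∧ (y ∧ 0)) ⇒ ¬y) = min(0.51, 0.00) = 0.00
¬x ⇒ (x ∧ ¬((y ∧ (y ∧ 0)) ⇒ ¬y)) = min(1, 1 − 0.49 + 0.00) = min(1, 0.51) = 0.51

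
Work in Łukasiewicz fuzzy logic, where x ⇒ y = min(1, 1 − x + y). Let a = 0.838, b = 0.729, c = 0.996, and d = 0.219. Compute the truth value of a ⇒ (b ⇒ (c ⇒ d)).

0.656

c ⇒ d = min(1, 1 − 0.996 + 0.219) = min(1, 0.223) = 0.223
b ⇒ (c ⇒ d) = min(1, 1 − 0.729 + 0.223) = min(1, 0.494) = 0.494
a ⇒ (b ⇒ (c ⇒ d)) = min(1, 1 − 0.838 + 0.494) = min(1, 0.656) = 0.656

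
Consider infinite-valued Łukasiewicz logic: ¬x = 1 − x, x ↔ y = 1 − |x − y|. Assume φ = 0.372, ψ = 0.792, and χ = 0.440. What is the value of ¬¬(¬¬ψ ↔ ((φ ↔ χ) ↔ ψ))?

¬ψ = 1 − 0.792 = 0.208
¬¬ψ = 1 − 0.208 = 0.792
φ ↔ χ = 1 − |0.372 − 0.440| = 1 − 0.068 = 0.932
(φ ↔ χ) ↔ ψ = 1 − |0.932 − 0.792| = 1 − 0.140 = 0.860
¬¬ψ ↔ ((φ ↔ χ) ↔ ψ) = 1 − |0.792 − 0.860| = 1 − 0.068 = 0.932
¬(¬¬ψ ↔ ((φ ↔ χ) ↔ ψ)) = 1 − 0.932 = 0.068
¬¬(¬¬ψ ↔ ((φ ↔ χ) ↔ ψ)) = 1 − 0.068 = 0.932

0.932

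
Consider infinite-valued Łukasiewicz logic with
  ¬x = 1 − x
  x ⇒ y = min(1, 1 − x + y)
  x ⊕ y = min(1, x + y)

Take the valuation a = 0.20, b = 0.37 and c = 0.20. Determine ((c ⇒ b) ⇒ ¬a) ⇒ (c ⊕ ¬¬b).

c ⇒ b = min(1, 1 − 0.20 + 0.37) = min(1, 1.17) = 1.00
¬a = 1 − 0.20 = 0.80
(c ⇒ b) ⇒ ¬a = min(1, 1 − 1.00 + 0.80) = min(1, 0.80) = 0.80
¬b = 1 − 0.37 = 0.63
¬¬b = 1 − 0.63 = 0.37
c ⊕ ¬¬b = min(1, 0.20 + 0.37) = min(1, 0.57) = 0.57
((c ⇒ b) ⇒ ¬a) ⇒ (c ⊕ ¬¬b) = min(1, 1 − 0.80 + 0.57) = min(1, 0.77) = 0.77

0.77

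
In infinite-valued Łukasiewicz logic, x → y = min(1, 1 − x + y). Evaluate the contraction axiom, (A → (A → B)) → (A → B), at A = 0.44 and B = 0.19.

0.75

A → B = min(1, 1 − 0.44 + 0.19) = min(1, 0.75) = 0.75
A → (A → B) = min(1, 1 − 0.44 + 0.75) = min(1, 1.31) = 1.00
(A → (A → B)) → (A → B) = min(1, 1 − 1.00 + 0.75) = min(1, 0.75) = 0.75
(The value 0.75 < 1 shows this instance is not satisfied; fails in Ł∞ (the t-norm is not idempotent).)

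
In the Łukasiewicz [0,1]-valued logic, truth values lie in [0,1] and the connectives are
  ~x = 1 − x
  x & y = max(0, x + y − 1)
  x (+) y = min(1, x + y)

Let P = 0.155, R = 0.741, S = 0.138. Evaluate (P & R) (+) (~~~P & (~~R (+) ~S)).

P & R = max(0, 0.155 + 0.741 − 1) = max(0, -0.104) = 0.000
~P = 1 − 0.155 = 0.845
~~P = 1 − 0.845 = 0.155
~~~P = 1 − 0.155 = 0.845
~R = 1 − 0.741 = 0.259
~~R = 1 − 0.259 = 0.741
~S = 1 − 0.138 = 0.862
~~R (+) ~S = min(1, 0.741 + 0.862) = min(1, 1.603) = 1.000
~~~P & (~~R (+) ~S) = max(0, 0.845 + 1.000 − 1) = max(0, 0.845) = 0.845
(P & R) (+) (~~~P & (~~R (+) ~S)) = min(1, 0.000 + 0.845) = min(1, 0.845) = 0.845

0.845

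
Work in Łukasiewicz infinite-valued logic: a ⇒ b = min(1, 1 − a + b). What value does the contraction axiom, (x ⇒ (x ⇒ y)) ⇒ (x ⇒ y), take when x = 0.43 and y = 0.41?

0.98

x ⇒ y = min(1, 1 − 0.43 + 0.41) = min(1, 0.98) = 0.98
x ⇒ (x ⇒ y) = min(1, 1 − 0.43 + 0.98) = min(1, 1.55) = 1.00
(x ⇒ (x ⇒ y)) ⇒ (x ⇒ y) = min(1, 1 − 1.00 + 0.98) = min(1, 0.98) = 0.98
(The value 0.98 < 1 shows this instance is not satisfied; fails in Ł∞ (the t-norm is not idempotent).)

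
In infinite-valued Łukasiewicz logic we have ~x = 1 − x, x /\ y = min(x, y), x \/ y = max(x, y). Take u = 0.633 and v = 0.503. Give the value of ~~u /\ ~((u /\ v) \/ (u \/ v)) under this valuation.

~u = 1 − 0.633 = 0.367
~~u = 1 − 0.367 = 0.633
u /\ v = min(0.633, 0.503) = 0.503
u \/ v = max(0.633, 0.503) = 0.633
(u /\ v) \/ (u \/ v) = max(0.503, 0.633) = 0.633
~((u /\ v) \/ (u \/ v)) = 1 − 0.633 = 0.367
~~u /\ ~((u /\ v) \/ (u \/ v)) = min(0.633, 0.367) = 0.367

0.367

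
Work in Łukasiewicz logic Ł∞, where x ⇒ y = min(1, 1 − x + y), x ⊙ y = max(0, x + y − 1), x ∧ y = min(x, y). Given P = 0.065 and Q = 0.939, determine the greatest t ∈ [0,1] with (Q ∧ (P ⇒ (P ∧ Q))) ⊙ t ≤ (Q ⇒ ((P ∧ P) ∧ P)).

0.187

P ∧ Q = min(0.065, 0.939) = 0.065
P ⇒ (P ∧ Q) = min(1, 1 − 0.065 + 0.065) = min(1, 1.000) = 1.000
Q ∧ (P ⇒ (P ∧ Q)) = min(0.939, 1.000) = 0.939
So the left factor is Q ∧ (P ⇒ (P ∧ Q)) = 0.939.
P ∧ P = min(0.065, 0.065) = 0.065
(P ∧ P) ∧ P = min(0.065, 0.065) = 0.065
Q ⇒ ((P ∧ P) ∧ P) = min(1, 1 − 0.939 + 0.065) = min(1, 0.126) = 0.126
So the right-hand bound is Q ⇒ ((P ∧ P) ∧ P) = 0.126.
The residuum of the Łukasiewicz t-norm gives the supremum: min(1, 1 − 0.939 + 0.126).
1 − 0.939 + 0.126 = 0.187, so t = min(1, 0.187) = 0.187.
Check: 0.939 ⊙ 0.187 = max(0, 0.126) = 0.126 ≤ 0.126.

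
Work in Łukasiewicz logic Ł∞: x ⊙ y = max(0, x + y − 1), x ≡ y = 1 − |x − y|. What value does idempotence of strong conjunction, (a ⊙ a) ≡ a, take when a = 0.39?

0.61

a ⊙ a = max(0, 0.39 + 0.39 − 1) = max(0, -0.22) = 0.00
(a ⊙ a) ≡ a = 1 − |0.00 − 0.39| = 1 − 0.39 = 0.61
(The value 0.61 < 1 shows this instance is not satisfied; fails in Ł∞ since a ⊗ a = max(0, 2a−1) ≠ a in general.)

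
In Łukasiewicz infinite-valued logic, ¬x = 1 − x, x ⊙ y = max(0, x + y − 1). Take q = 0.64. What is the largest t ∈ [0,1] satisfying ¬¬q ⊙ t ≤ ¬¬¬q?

¬q = 1 − 0.64 = 0.36
¬¬q = 1 − 0.36 = 0.64
So the left factor is ¬¬q = 0.64.
¬¬¬q = 1 − 0.64 = 0.36
So the right-hand bound is ¬¬¬q = 0.36.
The residuum of the Łukasiewicz t-norm gives the supremum: min(1, 1 − 0.64 + 0.36).
1 − 0.64 + 0.36 = 0.72, so t = min(1, 0.72) = 0.72.
Check: 0.64 ⊙ 0.72 = max(0, 0.36) = 0.36 ≤ 0.36.

0.72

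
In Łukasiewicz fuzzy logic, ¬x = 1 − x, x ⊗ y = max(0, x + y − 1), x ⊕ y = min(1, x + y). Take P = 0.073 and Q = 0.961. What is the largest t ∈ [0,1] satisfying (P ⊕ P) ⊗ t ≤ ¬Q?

P ⊕ P = min(1, 0.073 + 0.073) = min(1, 0.146) = 0.146
So the left factor is P ⊕ P = 0.146.
¬Q = 1 − 0.961 = 0.039
So the right-hand bound is ¬Q = 0.039.
The residuum of the Łukasiewicz t-norm gives the supremum: min(1, 1 − 0.146 + 0.039).
1 − 0.146 + 0.039 = 0.893, so t = min(1, 0.893) = 0.893.
Check: 0.146 ⊗ 0.893 = max(0, 0.039) = 0.039 ≤ 0.039.

0.893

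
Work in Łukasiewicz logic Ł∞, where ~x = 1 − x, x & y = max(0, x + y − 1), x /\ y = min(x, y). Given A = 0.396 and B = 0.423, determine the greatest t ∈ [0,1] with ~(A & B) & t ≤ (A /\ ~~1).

0.396

A & B = max(0, 0.396 + 0.423 − 1) = max(0, -0.181) = 0.000
~(A & B) = 1 − 0.000 = 1.000
So the left factor is ~(A & B) = 1.000.
~1 = 1 − 1.000 = 0.000
~~1 = 1 − 0.000 = 1.000
A /\ ~~1 = min(0.396, 1.000) = 0.396
So the right-hand bound is A /\ ~~1 = 0.396.
The residuum of the Łukasiewicz t-norm gives the supremum: min(1, 1 − 1.000 + 0.396).
1 − 1.000 + 0.396 = 0.396, so t = min(1, 0.396) = 0.396.
Check: 1.000 & 0.396 = max(0, 0.396) = 0.396 ≤ 0.396.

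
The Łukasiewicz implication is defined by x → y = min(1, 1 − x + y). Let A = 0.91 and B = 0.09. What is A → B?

A → B = min(1, 1 − 0.91 + 0.09) = min(1, 0.18) = 0.18
For comparison, the Gödel implication (1 if x ≤ y else y) would give 0.09.

0.18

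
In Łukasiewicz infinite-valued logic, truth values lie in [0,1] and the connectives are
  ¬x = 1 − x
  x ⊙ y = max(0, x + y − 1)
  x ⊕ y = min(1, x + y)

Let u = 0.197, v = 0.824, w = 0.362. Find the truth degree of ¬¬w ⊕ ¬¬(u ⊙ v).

¬w = 1 − 0.362 = 0.638
¬¬w = 1 − 0.638 = 0.362
u ⊙ v = max(0, 0.197 + 0.824 − 1) = max(0, 0.021) = 0.021
¬(u ⊙ v) = 1 − 0.021 = 0.979
¬¬(u ⊙ v) = 1 − 0.979 = 0.021
¬¬w ⊕ ¬¬(u ⊙ v) = min(1, 0.362 + 0.021) = min(1, 0.383) = 0.383

0.383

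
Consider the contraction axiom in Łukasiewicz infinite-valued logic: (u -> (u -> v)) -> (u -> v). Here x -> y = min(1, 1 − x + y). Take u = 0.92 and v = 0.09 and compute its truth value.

0.92

u -> v = min(1, 1 − 0.92 + 0.09) = min(1, 0.17) = 0.17
u -> (u -> v) = min(1, 1 − 0.92 + 0.17) = min(1, 0.25) = 0.25
(u -> (u -> v)) -> (u -> v) = min(1, 1 − 0.25 + 0.17) = min(1, 0.92) = 0.92
(The value 0.92 < 1 shows this instance is not satisfied; fails in Ł∞ (the t-norm is not idempotent).)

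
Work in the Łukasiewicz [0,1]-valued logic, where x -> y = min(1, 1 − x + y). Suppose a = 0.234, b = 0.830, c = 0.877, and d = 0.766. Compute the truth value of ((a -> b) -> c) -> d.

0.889

a -> b = min(1, 1 − 0.234 + 0.830) = min(1, 1.596) = 1.000
(a -> b) -> c = min(1, 1 − 1.000 + 0.877) = min(1, 0.877) = 0.877
((a -> b) -> c) -> d = min(1, 1 − 0.877 + 0.766) = min(1, 0.889) = 0.889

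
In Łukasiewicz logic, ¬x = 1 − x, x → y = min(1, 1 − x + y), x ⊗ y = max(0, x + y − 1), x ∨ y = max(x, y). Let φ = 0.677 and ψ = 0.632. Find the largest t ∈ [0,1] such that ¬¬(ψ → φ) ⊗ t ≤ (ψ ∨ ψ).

0.632

ψ → φ = min(1, 1 − 0.632 + 0.677) = min(1, 1.045) = 1.000
¬(ψ → φ) = 1 − 1.000 = 0.000
¬¬(ψ → φ) = 1 − 0.000 = 1.000
So the left factor is ¬¬(ψ → φ) = 1.000.
ψ ∨ ψ = max(0.632, 0.632) = 0.632
So the right-hand bound is ψ ∨ ψ = 0.632.
The residuum of the Łukasiewicz t-norm gives the supremum: min(1, 1 − 1.000 + 0.632).
1 − 1.000 + 0.632 = 0.632, so t = min(1, 0.632) = 0.632.
Check: 1.000 ⊗ 0.632 = max(0, 0.632) = 0.632 ≤ 0.632.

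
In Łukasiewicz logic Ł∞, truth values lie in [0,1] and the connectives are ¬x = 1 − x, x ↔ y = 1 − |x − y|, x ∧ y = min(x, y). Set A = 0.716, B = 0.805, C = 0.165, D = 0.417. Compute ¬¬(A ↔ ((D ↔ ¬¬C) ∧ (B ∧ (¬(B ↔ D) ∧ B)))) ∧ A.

¬C = 1 − 0.165 = 0.835
¬¬C = 1 − 0.835 = 0.165
D ↔ ¬¬C = 1 − |0.417 − 0.165| = 1 − 0.252 = 0.748
B ↔ D = 1 − |0.805 − 0.417| = 1 − 0.388 = 0.612
¬(B ↔ D) = 1 − 0.612 = 0.388
¬(B ↔ D) ∧ B = min(0.388, 0.805) = 0.388
B ∧ (¬(B ↔ D) ∧ B) = min(0.805, 0.388) = 0.388
(D ↔ ¬¬C) ∧ (B ∧ (¬(B ↔ D) ∧ B)) = min(0.748, 0.388) = 0.388
A ↔ ((D ↔ ¬¬C) ∧ (B ∧ (¬(B ↔ D) ∧ B))) = 1 − |0.716 − 0.388| = 1 − 0.328 = 0.672
¬(A ↔ ((D ↔ ¬¬C) ∧ (B ∧ (¬(B ↔ D) ∧ B)))) = 1 − 0.672 = 0.328
¬¬(A ↔ ((D ↔ ¬¬C) ∧ (B ∧ (¬(B ↔ D) ∧ B)))) = 1 − 0.328 = 0.672
¬¬(A ↔ ((D ↔ ¬¬C) ∧ (B ∧ (¬(B ↔ D) ∧ B)))) ∧ A = min(0.672, 0.716) = 0.672

0.672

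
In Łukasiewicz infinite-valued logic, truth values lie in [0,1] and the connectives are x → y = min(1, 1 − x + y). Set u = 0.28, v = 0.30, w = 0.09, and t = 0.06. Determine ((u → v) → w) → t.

u → v = min(1, 1 − 0.28 + 0.30) = min(1, 1.02) = 1.00
(u → v) → w = min(1, 1 − 1.00 + 0.09) = min(1, 0.09) = 0.09
((u → v) → w) → t = min(1, 1 − 0.09 + 0.06) = min(1, 0.97) = 0.97

0.97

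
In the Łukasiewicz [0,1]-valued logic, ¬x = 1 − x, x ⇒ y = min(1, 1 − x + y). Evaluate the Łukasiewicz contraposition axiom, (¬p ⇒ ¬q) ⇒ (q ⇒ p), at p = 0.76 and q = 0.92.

¬p = 1 − 0.76 = 0.24
¬q = 1 − 0.92 = 0.08
¬p ⇒ ¬q = min(1, 1 − 0.24 + 0.08) = min(1, 0.84) = 0.84
q ⇒ p = min(1, 1 − 0.92 + 0.76) = min(1, 0.84) = 0.84
(¬p ⇒ ¬q) ⇒ (q ⇒ p) = min(1, 1 − 0.84 + 0.84) = min(1, 1.00) = 1.00
(As expected: an axiom of Ł∞, always 1.)

1.00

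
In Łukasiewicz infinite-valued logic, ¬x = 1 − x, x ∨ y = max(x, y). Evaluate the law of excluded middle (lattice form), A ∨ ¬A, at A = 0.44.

¬A = 1 − 0.44 = 0.56
A ∨ ¬A = max(0.44, 0.56) = 0.56
(The value 0.56 < 1 shows this instance is not satisfied; not a Ł∞-tautology — its value is max(a, 1−a).)

0.56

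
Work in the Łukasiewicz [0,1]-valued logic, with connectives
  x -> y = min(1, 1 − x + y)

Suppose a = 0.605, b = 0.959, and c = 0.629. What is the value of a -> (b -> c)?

b -> c = min(1, 1 − 0.959 + 0.629) = min(1, 0.670) = 0.670
a -> (b -> c) = min(1, 1 − 0.605 + 0.670) = min(1, 1.065) = 1.000

1.000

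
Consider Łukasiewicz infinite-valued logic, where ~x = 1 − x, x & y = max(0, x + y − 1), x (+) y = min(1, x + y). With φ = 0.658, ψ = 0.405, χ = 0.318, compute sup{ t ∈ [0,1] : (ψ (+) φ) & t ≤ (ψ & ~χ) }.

0.087

ψ (+) φ = min(1, 0.405 + 0.658) = min(1, 1.063) = 1.000
So the left factor is ψ (+) φ = 1.000.
~χ = 1 − 0.318 = 0.682
ψ & ~χ = max(0, 0.405 + 0.682 − 1) = max(0, 0.087) = 0.087
So the right-hand bound is ψ & ~χ = 0.087.
The residuum of the Łukasiewicz t-norm gives the supremum: min(1, 1 − 1.000 + 0.087).
1 − 1.000 + 0.087 = 0.087, so t = min(1, 0.087) = 0.087.
Check: 1.000 & 0.087 = max(0, 0.087) = 0.087 ≤ 0.087.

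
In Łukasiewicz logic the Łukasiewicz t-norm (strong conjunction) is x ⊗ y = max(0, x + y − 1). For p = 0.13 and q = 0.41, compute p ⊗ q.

0.00

p ⊗ q = max(0, 0.13 + 0.41 − 1) = max(0, -0.46) = 0.00
For comparison, the Gödel (minimum) t-norm min(x, y) would give 0.13.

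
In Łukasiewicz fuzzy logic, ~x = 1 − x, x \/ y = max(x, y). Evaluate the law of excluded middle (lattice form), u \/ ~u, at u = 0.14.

~u = 1 − 0.14 = 0.86
u \/ ~u = max(0.14, 0.86) = 0.86
(The value 0.86 < 1 shows this instance is not satisfied; not a Ł∞-tautology — its value is max(a, 1−a).)

0.86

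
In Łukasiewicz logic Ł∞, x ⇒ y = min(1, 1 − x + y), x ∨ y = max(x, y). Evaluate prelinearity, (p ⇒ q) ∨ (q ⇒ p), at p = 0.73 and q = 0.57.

p ⇒ q = min(1, 1 − 0.73 + 0.57) = min(1, 0.84) = 0.84
q ⇒ p = min(1, 1 − 0.57 + 0.73) = min(1, 1.16) = 1.00
(p ⇒ q) ∨ (q ⇒ p) = max(0.84, 1.00) = 1.00
(As expected: a Ł∞-tautology — holds in every MV-chain.)

1.00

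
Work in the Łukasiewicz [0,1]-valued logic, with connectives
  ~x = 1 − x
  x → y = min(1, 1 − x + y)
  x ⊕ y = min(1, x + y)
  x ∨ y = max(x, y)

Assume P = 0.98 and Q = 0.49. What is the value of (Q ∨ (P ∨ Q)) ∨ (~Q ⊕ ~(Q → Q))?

P ∨ Q = max(0.98, 0.49) = 0.98
Q ∨ (P ∨ Q) = max(0.49, 0.98) = 0.98
~Q = 1 − 0.49 = 0.51
Q → Q = min(1, 1 − 0.49 + 0.49) = min(1, 1.00) = 1.00
~(Q → Q) = 1 − 1.00 = 0.00
~Q ⊕ ~(Q → Q) = min(1, 0.51 + 0.00) = min(1, 0.51) = 0.51
(Q ∨ (P ∨ Q)) ∨ (~Q ⊕ ~(Q → Q)) = max(0.98, 0.51) = 0.98

0.98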